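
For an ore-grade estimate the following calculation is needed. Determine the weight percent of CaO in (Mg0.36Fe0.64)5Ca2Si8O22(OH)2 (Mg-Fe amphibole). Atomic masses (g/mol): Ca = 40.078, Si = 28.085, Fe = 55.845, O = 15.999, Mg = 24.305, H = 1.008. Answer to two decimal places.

12.28 wt%

Formula mass = 913.281 g/mol.
2 Ca → 2.0000 mol CaO per formula unit; M(CaO) = 56.077, so CaO mass = 112.154 g.
112.154/913.281 × 100 = 12.28 wt%.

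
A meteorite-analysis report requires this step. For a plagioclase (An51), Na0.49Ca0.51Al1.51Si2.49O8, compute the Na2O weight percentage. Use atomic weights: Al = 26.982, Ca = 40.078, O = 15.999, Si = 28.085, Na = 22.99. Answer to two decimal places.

5.62 wt%

Molar mass of Na0.49Ca0.51Al1.51Si2.49O8 = 0.49·22.99 + 0.51·40.078 + 1.51·26.982 + 2.49·28.085 + 8·15.999 = 270.371 g/mol.
Each formula unit contains 0.49 Na, equivalent to 0.49/2 = 0.2450 mol Na2O.
M(Na2O) = 2×22.99 + 1×15.999 = 61.979 g/mol.
Mass of Na2O per formula unit = 0.2450 × 61.979 = 15.185 g.
Na2O wt% = 15.185 / 270.371 × 100 = 5.62%.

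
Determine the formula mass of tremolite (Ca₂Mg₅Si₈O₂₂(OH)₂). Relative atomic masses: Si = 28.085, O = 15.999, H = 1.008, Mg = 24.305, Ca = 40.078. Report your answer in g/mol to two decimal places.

812.35 g/mol

M = 2×40.078 + 5×24.305 + 8×28.085 + 24×15.999 + 2×1.008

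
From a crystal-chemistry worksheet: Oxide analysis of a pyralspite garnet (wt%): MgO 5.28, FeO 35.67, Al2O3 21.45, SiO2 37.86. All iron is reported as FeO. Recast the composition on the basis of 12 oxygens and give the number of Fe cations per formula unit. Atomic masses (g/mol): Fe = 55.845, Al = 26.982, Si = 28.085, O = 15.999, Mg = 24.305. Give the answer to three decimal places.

2.365 Fe apfu

5.28 wt% MgO ÷ 40.304 g/mol = 0.13100 mol, giving 0.13100 Mg and 0.13100 O.
35.67 wt% FeO ÷ 71.844 g/mol = 0.49649 mol, giving 0.49649 Fe and 0.49649 O.
21.45 wt% Al2O3 ÷ 101.961 g/mol = 0.21037 mol, giving 0.42074 Al and 0.63111 O.
37.86 wt% SiO2 ÷ 60.083 g/mol = 0.63013 mol, giving 0.63013 Si and 1.26026 O.
Oxygen sums to 2.51886; scaling by 12/2.51886 = 4.76406 puts the formula on 12 O.
Fe: 0.49649 × 4.76406 = 2.365 atoms per formula unit.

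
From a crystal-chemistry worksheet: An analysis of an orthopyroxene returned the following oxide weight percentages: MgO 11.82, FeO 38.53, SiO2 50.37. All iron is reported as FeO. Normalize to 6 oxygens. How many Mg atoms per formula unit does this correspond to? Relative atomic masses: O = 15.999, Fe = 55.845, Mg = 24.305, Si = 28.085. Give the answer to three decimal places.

11.82 wt% MgO ÷ 40.304 g/mol = 0.29327 mol, giving 0.29327 Mg and 0.29327 O.
38.53 wt% FeO ÷ 71.844 g/mol = 0.53630 mol, giving 0.53630 Fe and 0.53630 O.
50.37 wt% SiO2 ÷ 60.083 g/mol = 0.83834 mol, giving 0.83834 Si and 1.67668 O.
Oxygen sums to 2.50625; scaling by 6/2.50625 = 2.39401 puts the formula on 6 O.
Mg: 0.29327 × 2.39401 = 0.702 atoms per formula unit.

0.702 Mg apfu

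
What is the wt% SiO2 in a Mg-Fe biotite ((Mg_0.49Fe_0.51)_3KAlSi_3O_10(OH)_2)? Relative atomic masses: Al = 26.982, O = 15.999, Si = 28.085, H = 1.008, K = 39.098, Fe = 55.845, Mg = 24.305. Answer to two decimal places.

38.72 wt%

Molar mass of (Mg_0.49Fe_0.51)_3KAlSi_3O_10(OH)_2 = 1.47×24.305 + 1.53×55.845 + 1×39.098 + 1×26.982 + 3×28.085 + 12×15.999 + 2×1.008 = 465.510 g/mol.
Each formula unit contains 3 Si, equivalent to 3/1 = 3.0000 mol SiO2.
M(SiO2) = 1×28.085 + 2×15.999 = 60.083 g/mol.
Mass of SiO2 per formula unit = 3.0000 × 60.083 = 180.249 g.
SiO2 wt% = 180.249 / 465.510 × 100 = 38.72%.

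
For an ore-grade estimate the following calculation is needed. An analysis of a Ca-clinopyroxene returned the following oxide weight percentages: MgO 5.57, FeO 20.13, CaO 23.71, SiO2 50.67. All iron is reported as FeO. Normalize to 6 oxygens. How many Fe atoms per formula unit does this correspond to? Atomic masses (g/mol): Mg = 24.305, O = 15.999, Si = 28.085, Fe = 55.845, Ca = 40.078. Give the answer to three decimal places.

5.57 wt% MgO ÷ 40.304 g/mol = 0.13820 mol, giving 0.13820 Mg and 0.13820 O.
20.13 wt% FeO ÷ 71.844 g/mol = 0.28019 mol, giving 0.28019 Fe and 0.28019 O.
23.71 wt% CaO ÷ 56.077 g/mol = 0.42281 mol, giving 0.42281 Ca and 0.42281 O.
50.67 wt% SiO2 ÷ 60.083 g/mol = 0.84333 mol, giving 0.84333 Si and 1.68666 O.
Oxygen sums to 2.52786; scaling by 6/2.52786 = 2.37355 puts the formula on 6 O.
Fe: 0.28019 × 2.37355 = 0.665 atoms per formula unit.

0.665 Fe apfu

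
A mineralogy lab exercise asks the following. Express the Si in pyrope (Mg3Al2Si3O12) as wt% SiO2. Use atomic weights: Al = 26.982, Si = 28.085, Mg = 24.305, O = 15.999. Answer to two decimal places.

M(Mg3Al2Si3O12) = 403.122 g/mol; M(SiO2) = 60.083 g/mol.
Moles SiO2 per formula unit = 3 Si ÷ 1 = 3.0000.
SiO2 fraction = (3.0000 × 60.083) / 403.122 = 180.249/403.122 = 0.4471.

44.71 wt%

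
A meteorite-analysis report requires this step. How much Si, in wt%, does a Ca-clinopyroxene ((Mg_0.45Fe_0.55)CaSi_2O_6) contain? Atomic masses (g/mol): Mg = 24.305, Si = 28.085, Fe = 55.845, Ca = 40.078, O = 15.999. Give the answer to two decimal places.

Molar mass of (Mg_0.45Fe_0.55)CaSi_2O_6: 0.45×24.305 + 0.55×55.845 + 1×40.078 + 2×28.085 + 6×15.999 = 233.894 g/mol.
Mass of Si per formula unit: 2 × 28.085 = 56.170 g.
Weight fraction Si = 56.170 / 233.894 = 0.2402.

24.02 wt%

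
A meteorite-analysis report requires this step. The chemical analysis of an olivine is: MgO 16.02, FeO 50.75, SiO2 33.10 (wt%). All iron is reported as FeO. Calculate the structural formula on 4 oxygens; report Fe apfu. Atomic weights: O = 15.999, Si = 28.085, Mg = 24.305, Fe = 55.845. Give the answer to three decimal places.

1.281 Fe apfu

16.02 wt% MgO ÷ 40.304 g/mol = 0.39748 mol, giving 0.39748 Mg and 0.39748 O.
50.75 wt% FeO ÷ 71.844 g/mol = 0.70639 mol, giving 0.70639 Fe and 0.70639 O.
33.10 wt% SiO2 ÷ 60.083 g/mol = 0.55090 mol, giving 0.55090 Si and 1.10180 O.
Oxygen sums to 2.20567; scaling by 4/2.20567 = 1.81351 puts the formula on 4 O.
Fe: 0.70639 × 1.81351 = 1.281 atoms per formula unit.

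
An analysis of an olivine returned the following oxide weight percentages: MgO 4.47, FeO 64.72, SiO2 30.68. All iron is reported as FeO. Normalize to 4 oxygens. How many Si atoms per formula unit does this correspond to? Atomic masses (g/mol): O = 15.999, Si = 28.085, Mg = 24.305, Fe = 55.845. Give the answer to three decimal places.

MgO: 4.47/40.304 = 0.11091 mol → 0.11091 mol Mg, 0.11091 mol O.
FeO: 64.72/71.844 = 0.90084 mol → 0.90084 mol Fe, 0.90084 mol O.
SiO2: 30.68/60.083 = 0.51063 mol → 0.51063 mol Si, 1.02126 mol O.
Total oxygen = 2.03301 mol. Normalization factor = 4/2.03301 = 1.96753.
Si per 4 O = 0.51063 × 1.96753 = 1.005.

1.005 Si apfu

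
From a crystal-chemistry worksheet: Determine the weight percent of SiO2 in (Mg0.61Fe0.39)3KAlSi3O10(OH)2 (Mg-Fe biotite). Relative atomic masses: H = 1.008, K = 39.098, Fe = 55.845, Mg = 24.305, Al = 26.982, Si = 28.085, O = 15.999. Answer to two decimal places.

M((Mg0.61Fe0.39)3KAlSi3O10(OH)2) = 454.156 g/mol; M(SiO2) = 60.083 g/mol.
Moles SiO2 per formula unit = 3 Si ÷ 1 = 3.0000.
SiO2 fraction = (3.0000 × 60.083) / 454.156 = 180.249/454.156 = 0.3969.

39.69 wt%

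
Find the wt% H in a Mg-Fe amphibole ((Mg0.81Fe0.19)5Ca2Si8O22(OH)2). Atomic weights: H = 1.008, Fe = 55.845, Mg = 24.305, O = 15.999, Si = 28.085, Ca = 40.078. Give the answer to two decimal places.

M((Mg0.81Fe0.19)5Ca2Si8O22(OH)2) = 842.316 g/mol.
H contributes 2 × 1.008 = 2.016 g per mole.
2.016/842.316 = 0.0024 → 0.24%.

0.24 mass %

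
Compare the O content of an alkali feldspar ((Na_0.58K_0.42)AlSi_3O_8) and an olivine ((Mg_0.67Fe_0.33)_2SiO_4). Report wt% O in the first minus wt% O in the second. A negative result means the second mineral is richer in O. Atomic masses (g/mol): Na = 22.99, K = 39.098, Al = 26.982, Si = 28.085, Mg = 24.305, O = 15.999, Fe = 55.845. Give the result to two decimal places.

7.96 percentage points

M((Na_0.58K_0.42)AlSi_3O_8) = 268.984 g/mol, so wt% O = 127.992/268.984 × 100 = 47.58%.
M((Mg_0.67Fe_0.33)_2SiO_4) = 161.507 g/mol, so wt% O = 63.996/161.507 × 100 = 39.62%.
47.58 − 39.62 = 7.96 pp.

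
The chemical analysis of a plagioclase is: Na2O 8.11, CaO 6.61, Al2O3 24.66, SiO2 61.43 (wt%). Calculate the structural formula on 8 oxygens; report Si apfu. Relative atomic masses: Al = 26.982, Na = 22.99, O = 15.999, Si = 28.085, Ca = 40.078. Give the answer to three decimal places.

2.709 Si apfu

8.11 wt% Na2O ÷ 61.979 g/mol = 0.13085 mol, giving 0.26170 Na and 0.13085 O.
6.61 wt% CaO ÷ 56.077 g/mol = 0.11787 mol, giving 0.11787 Ca and 0.11787 O.
24.66 wt% Al2O3 ÷ 101.961 g/mol = 0.24186 mol, giving 0.48372 Al and 0.72558 O.
61.43 wt% SiO2 ÷ 60.083 g/mol = 1.02242 mol, giving 1.02242 Si and 2.04484 O.
Oxygen sums to 3.01914; scaling by 8/3.01914 = 2.64976 puts the formula on 8 O.
Si: 1.02242 × 2.64976 = 2.709 atoms per formula unit.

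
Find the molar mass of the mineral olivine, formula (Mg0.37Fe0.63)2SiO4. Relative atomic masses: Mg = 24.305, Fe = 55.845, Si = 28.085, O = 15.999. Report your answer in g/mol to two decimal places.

180.43 g/mol

Mg: 0.74 × 24.305 = 17.9857
Fe: 1.26 × 55.845 = 70.3647
Si: 1 × 28.085 = 28.0850
O: 4 × 15.999 = 63.9960
Summing the contributions gives the formula mass.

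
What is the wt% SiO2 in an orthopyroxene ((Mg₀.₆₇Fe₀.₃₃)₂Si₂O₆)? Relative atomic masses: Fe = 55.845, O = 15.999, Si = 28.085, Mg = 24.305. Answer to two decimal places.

54.23 wt%

M((Mg₀.₆₇Fe₀.₃₃)₂Si₂O₆) = 221.590 g/mol; M(SiO2) = 60.083 g/mol.
Moles SiO2 per formula unit = 2 Si ÷ 1 = 2.0000.
SiO2 fraction = (2.0000 × 60.083) / 221.590 = 120.166/221.590 = 0.5423.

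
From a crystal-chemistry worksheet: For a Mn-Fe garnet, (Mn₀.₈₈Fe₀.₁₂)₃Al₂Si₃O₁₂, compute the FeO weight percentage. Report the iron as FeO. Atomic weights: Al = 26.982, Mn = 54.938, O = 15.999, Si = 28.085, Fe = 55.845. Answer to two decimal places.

Formula mass = 495.348 g/mol.
0.36 Fe → 0.3600 mol FeO per formula unit; M(FeO) = 71.844, so FeO mass = 25.864 g.
25.864/495.348 × 100 = 5.22 wt%.

5.22 wt%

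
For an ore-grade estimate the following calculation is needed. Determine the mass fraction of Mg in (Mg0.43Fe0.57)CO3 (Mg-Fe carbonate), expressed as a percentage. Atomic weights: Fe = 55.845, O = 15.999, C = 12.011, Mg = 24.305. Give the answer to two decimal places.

Molar mass of (Mg0.43Fe0.57)CO3: 0.43×24.305 + 0.57×55.845 + 1×12.011 + 3×15.999 = 102.291 g/mol.
Mass of Mg per formula unit: 0.43 × 24.305 = 10.451 g.
Weight fraction Mg = 10.451 / 102.291 = 0.1022.

10.22 wt%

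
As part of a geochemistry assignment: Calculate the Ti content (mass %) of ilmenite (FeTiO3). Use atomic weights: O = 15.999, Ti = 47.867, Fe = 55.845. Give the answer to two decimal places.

31.55 mass %

Formula mass = 1*55.845 + 1*47.867 + 3*15.999 = 151.709 g/mol, of which 47.867 g is Ti.
So Ti makes up 47.867/151.709 = 0.3155 of the mass, i.e. 31.55%.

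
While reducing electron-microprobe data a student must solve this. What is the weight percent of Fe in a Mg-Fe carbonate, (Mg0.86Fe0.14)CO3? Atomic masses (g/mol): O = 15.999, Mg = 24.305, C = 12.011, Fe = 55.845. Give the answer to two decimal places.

Formula mass = 0.86*24.305 + 0.14*55.845 + 1*12.011 + 3*15.999 = 88.729 g/mol, of which 7.818 g is Fe.
So Fe makes up 7.818/88.729 = 0.0881 of the mass, i.e. 8.81%.

8.81 weight percent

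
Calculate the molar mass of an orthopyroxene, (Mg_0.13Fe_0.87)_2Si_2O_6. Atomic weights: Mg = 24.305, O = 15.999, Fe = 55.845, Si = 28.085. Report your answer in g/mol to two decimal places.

255.65 g/mol

The formula mass is the sum 0.26·24.305 + 1.74·55.845 + 2·28.085 + 6·15.999.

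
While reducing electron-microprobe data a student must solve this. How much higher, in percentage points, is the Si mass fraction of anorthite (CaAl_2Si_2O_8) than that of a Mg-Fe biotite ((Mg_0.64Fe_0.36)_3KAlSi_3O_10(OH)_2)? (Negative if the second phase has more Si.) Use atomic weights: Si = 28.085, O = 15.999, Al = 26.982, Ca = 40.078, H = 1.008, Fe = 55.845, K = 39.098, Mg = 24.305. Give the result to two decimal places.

1.52 percentage points

M(CaAl_2Si_2O_8) = 278.204 g/mol, so wt% Si = 56.170/278.204 × 100 = 20.19%.
M((Mg_0.64Fe_0.36)_3KAlSi_3O_10(OH)_2) = 451.317 g/mol, so wt% Si = 84.255/451.317 × 100 = 18.67%.
20.19 − 18.67 = 1.52 pp.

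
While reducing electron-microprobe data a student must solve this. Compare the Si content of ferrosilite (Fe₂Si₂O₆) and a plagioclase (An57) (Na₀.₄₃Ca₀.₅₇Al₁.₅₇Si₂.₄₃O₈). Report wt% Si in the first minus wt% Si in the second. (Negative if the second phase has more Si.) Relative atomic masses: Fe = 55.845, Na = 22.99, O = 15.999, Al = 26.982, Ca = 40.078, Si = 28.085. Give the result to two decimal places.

-3.86 percentage points

First mineral: 56.170 g Si in 263.854 g formula = 21.29 wt% Si.
Second mineral: 68.247 g Si in 271.330 g formula = 25.15 wt% Si.
21.29% − 25.15% gives a difference of -3.86 percentage points.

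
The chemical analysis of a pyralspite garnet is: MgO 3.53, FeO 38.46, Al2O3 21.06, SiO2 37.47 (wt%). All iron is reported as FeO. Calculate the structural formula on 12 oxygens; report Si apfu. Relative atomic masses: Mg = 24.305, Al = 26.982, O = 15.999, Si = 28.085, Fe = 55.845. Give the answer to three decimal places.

3.53 wt% MgO ÷ 40.304 g/mol = 0.08758 mol, giving 0.08758 Mg and 0.08758 O.
38.46 wt% FeO ÷ 71.844 g/mol = 0.53533 mol, giving 0.53533 Fe and 0.53533 O.
21.06 wt% Al2O3 ÷ 101.961 g/mol = 0.20655 mol, giving 0.41310 Al and 0.61965 O.
37.47 wt% SiO2 ÷ 60.083 g/mol = 0.62364 mol, giving 0.62364 Si and 1.24728 O.
Oxygen sums to 2.48984; scaling by 12/2.48984 = 4.81959 puts the formula on 12 O.
Si: 0.62364 × 4.81959 = 3.006 atoms per formula unit.

3.006 Si apfu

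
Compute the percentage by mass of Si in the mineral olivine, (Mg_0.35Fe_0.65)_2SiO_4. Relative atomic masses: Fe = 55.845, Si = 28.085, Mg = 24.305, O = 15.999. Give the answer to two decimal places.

Molar mass of (Mg_0.35Fe_0.65)_2SiO_4: 0.70*24.305 + 1.30*55.845 + 1*28.085 + 4*15.999 = 181.693 g/mol.
Mass of Si per formula unit: 1 × 28.085 = 28.085 g.
Weight fraction Si = 28.085 / 181.693 = 0.1546.

15.46 mass %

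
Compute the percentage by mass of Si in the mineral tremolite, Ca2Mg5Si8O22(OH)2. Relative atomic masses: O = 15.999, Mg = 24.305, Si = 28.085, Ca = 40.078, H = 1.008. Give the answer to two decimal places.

27.66 wt%

Molar mass of Ca2Mg5Si8O22(OH)2: 2*40.078 + 5*24.305 + 8*28.085 + 24*15.999 + 2*1.008 = 812.353 g/mol.
Mass of Si per formula unit: 8 × 28.085 = 224.680 g.
Weight fraction Si = 224.680 / 812.353 = 0.2766.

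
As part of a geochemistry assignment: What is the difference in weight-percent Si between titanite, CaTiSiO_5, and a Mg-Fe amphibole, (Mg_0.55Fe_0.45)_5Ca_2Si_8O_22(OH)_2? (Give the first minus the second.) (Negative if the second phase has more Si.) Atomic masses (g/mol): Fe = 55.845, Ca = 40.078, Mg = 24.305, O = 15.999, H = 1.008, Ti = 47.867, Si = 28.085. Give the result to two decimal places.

M(CaTiSiO_5) = 196.025 g/mol, so wt% Si = 28.085/196.025 × 100 = 14.33%.
M((Mg_0.55Fe_0.45)_5Ca_2Si_8O_22(OH)_2) = 883.318 g/mol, so wt% Si = 224.680/883.318 × 100 = 25.44%.
14.33 − 25.44 = -11.11 pp.

-11.11 percentage points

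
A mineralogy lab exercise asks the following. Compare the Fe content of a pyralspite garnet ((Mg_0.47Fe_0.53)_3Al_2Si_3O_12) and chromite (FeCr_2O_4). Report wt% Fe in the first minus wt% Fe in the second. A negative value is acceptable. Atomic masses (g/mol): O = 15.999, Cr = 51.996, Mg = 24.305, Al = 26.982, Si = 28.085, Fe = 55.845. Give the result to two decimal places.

-5.36 percentage points

M((Mg_0.47Fe_0.53)_3Al_2Si_3O_12) = 453.271 g/mol, so wt% Fe = 88.794/453.271 × 100 = 19.59%.
M(FeCr_2O_4) = 223.833 g/mol, so wt% Fe = 55.845/223.833 × 100 = 24.95%.
19.59 − 24.95 = -5.36 pp.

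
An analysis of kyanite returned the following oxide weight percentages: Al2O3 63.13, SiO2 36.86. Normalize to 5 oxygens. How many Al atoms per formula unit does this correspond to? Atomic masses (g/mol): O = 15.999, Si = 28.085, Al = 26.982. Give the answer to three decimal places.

Al2O3: 63.13/101.961 = 0.61916 mol → 1.23832 mol Al, 1.85748 mol O.
SiO2: 36.86/60.083 = 0.61348 mol → 0.61348 mol Si, 1.22696 mol O.
Total oxygen = 3.08444 mol. Normalization factor = 5/3.08444 = 1.62104.
Al per 5 O = 1.23832 × 1.62104 = 2.007.

2.007 Al apfu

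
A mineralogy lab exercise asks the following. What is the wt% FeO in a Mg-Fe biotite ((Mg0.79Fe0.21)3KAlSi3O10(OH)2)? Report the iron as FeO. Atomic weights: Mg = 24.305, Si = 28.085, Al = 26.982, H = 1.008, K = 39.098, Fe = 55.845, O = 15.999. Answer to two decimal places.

Formula mass = 437.124 g/mol.
0.63 Fe → 0.6300 mol FeO per formula unit; M(FeO) = 71.844, so FeO mass = 45.262 g.
45.262/437.124 × 100 = 10.35 wt%.

10.35 wt%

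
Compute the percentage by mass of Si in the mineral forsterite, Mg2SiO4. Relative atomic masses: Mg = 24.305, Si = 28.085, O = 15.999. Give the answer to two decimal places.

19.96 mass %

M(Mg2SiO4) = 140.691 g/mol.
Si contributes 1 × 28.085 = 28.085 g per mole.
28.085/140.691 = 0.1996 → 19.96%.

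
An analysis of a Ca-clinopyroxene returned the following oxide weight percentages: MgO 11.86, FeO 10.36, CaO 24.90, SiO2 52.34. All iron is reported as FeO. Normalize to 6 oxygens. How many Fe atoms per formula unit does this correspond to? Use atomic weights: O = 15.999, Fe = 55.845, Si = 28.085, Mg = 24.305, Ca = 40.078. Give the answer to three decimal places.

11.86 wt% MgO ÷ 40.304 g/mol = 0.29426 mol, giving 0.29426 Mg and 0.29426 O.
10.36 wt% FeO ÷ 71.844 g/mol = 0.14420 mol, giving 0.14420 Fe and 0.14420 O.
24.90 wt% CaO ÷ 56.077 g/mol = 0.44403 mol, giving 0.44403 Ca and 0.44403 O.
52.34 wt% SiO2 ÷ 60.083 g/mol = 0.87113 mol, giving 0.87113 Si and 1.74226 O.
Oxygen sums to 2.62475; scaling by 6/2.62475 = 2.28593 puts the formula on 6 O.
Fe: 0.14420 × 2.28593 = 0.330 atoms per formula unit.

0.330 Fe apfu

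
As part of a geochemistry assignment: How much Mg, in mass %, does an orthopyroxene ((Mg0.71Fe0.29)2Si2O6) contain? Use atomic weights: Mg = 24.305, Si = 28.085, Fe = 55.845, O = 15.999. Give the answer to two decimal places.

M((Mg0.71Fe0.29)2Si2O6) = 219.067 g/mol.
Mg contributes 1.42 × 24.305 = 34.513 g per mole.
34.513/219.067 = 0.1575 → 15.75%.

15.75 mass %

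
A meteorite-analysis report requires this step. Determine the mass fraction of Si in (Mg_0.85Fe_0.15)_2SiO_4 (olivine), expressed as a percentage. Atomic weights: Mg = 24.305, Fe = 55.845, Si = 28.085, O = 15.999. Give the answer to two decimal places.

18.70 weight percent

Molar mass of (Mg_0.85Fe_0.15)_2SiO_4: 1.70*24.305 + 0.30*55.845 + 1*28.085 + 4*15.999 = 150.153 g/mol.
Mass of Si per formula unit: 1 × 28.085 = 28.085 g.
Weight fraction Si = 28.085 / 150.153 = 0.1870.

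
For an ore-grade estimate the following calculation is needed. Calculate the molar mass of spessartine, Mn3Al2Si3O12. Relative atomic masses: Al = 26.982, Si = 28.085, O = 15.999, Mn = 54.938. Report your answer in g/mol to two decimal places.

495.02 g/mol

Mn: 3 × 54.938 = 164.8140
Al: 2 × 26.982 = 53.9640
Si: 3 × 28.085 = 84.2550
O: 12 × 15.999 = 191.9880
Summing the contributions gives the formula mass.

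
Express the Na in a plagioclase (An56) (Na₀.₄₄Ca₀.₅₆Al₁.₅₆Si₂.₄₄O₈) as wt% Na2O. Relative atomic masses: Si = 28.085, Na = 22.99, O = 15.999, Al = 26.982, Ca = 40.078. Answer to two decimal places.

5.03 wt%

Formula mass = 271.171 g/mol.
0.44 Na → 0.2200 mol Na2O per formula unit; M(Na2O) = 61.979, so Na2O mass = 13.635 g.
13.635/271.171 × 100 = 5.03 wt%.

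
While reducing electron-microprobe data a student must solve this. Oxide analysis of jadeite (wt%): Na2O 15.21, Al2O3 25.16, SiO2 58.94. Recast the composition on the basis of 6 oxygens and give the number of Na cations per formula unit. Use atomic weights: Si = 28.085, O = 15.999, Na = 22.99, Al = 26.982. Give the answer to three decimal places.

0.999 Na apfu

Na2O: 15.21/61.979 = 0.24541 mol → 0.49082 mol Na, 0.24541 mol O.
Al2O3: 25.16/101.961 = 0.24676 mol → 0.49352 mol Al, 0.74028 mol O.
SiO2: 58.94/60.083 = 0.98098 mol → 0.98098 mol Si, 1.96196 mol O.
Total oxygen = 2.94765 mol. Normalization factor = 6/2.94765 = 2.03552.
Na per 6 O = 0.49082 × 2.03552 = 0.999.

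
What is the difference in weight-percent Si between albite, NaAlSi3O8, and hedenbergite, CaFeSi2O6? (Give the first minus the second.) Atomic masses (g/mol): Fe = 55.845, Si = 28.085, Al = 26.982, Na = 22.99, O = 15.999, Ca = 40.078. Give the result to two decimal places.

9.49 percentage points

Si in NaAlSi3O8: molar mass 262.219 g/mol; 3×28.085 = 84.255 g → 32.13 wt%.
Si in CaFeSi2O6: molar mass 248.087 g/mol; 2×28.085 = 56.170 g → 22.64 wt%.
Difference = 32.13 − 22.64 = 9.49 percentage points.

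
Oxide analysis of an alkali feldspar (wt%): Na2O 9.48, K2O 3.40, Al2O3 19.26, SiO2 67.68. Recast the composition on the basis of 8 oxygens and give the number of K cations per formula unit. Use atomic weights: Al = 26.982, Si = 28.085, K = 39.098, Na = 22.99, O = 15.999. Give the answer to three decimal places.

0.192 K apfu

9.48 wt% Na2O ÷ 61.979 g/mol = 0.15296 mol, giving 0.30592 Na and 0.15296 O.
3.40 wt% K2O ÷ 94.195 g/mol = 0.03610 mol, giving 0.07220 K and 0.03610 O.
19.26 wt% Al2O3 ÷ 101.961 g/mol = 0.18890 mol, giving 0.37780 Al and 0.56670 O.
67.68 wt% SiO2 ÷ 60.083 g/mol = 1.12644 mol, giving 1.12644 Si and 2.25288 O.
Oxygen sums to 3.00864; scaling by 8/3.00864 = 2.65901 puts the formula on 8 O.
K: 0.07220 × 2.65901 = 0.192 atoms per formula unit.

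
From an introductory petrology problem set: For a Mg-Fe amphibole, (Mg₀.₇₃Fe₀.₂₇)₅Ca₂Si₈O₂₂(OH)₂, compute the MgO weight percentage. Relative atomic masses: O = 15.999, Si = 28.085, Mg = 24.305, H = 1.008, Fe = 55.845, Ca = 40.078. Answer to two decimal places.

17.21 wt%

Molar mass of (Mg₀.₇₃Fe₀.₂₇)₅Ca₂Si₈O₂₂(OH)₂ = 3.65×24.305 + 1.35×55.845 + 2×40.078 + 8×28.085 + 24×15.999 + 2×1.008 = 854.932 g/mol.
Each formula unit contains 3.65 Mg, equivalent to 3.65/1 = 3.6500 mol MgO.
M(MgO) = 1×24.305 + 1×15.999 = 40.304 g/mol.
Mass of MgO per formula unit = 3.6500 × 40.304 = 147.110 g.
MgO wt% = 147.110 / 854.932 × 100 = 17.21%.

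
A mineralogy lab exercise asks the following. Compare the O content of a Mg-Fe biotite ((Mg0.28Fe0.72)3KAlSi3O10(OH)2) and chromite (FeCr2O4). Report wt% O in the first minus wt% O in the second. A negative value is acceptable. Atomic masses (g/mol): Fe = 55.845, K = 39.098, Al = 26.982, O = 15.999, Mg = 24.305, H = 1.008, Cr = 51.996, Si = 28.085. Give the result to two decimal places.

First mineral: 191.988 g O in 485.380 g formula = 39.55 wt% O.
Second mineral: 63.996 g O in 223.833 g formula = 28.59 wt% O.
39.55% − 28.59% gives a difference of 10.96 percentage points.

10.96 percentage points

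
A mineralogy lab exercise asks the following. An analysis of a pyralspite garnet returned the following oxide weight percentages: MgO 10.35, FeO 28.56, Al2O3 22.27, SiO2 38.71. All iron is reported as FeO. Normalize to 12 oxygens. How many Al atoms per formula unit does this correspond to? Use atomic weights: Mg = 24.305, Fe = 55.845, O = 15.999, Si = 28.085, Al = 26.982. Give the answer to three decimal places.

2.018 Al apfu

MgO: 10.35/40.304 = 0.25680 mol → 0.25680 mol Mg, 0.25680 mol O.
FeO: 28.56/71.844 = 0.39753 mol → 0.39753 mol Fe, 0.39753 mol O.
Al2O3: 22.27/101.961 = 0.21842 mol → 0.43684 mol Al, 0.65526 mol O.
SiO2: 38.71/60.083 = 0.64428 mol → 0.64428 mol Si, 1.28856 mol O.
Total oxygen = 2.59815 mol. Normalization factor = 12/2.59815 = 4.61867.
Al per 12 O = 0.43684 × 4.61867 = 2.018.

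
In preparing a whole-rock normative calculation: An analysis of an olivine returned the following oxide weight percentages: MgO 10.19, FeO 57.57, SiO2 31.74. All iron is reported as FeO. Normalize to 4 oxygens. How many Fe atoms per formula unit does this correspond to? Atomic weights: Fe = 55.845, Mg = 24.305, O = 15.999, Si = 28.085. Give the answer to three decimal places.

1.519 Fe apfu

MgO (M=40.304): mol = 0.25283; Mg = 0.25283, O = 0.25283.
FeO (M=71.844): mol = 0.80132; Fe = 0.80132, O = 0.80132.
SiO2 (M=60.083): mol = 0.52827; Si = 0.52827, O = 1.05654.
ΣO = 2.11069; factor = 4/ΣO = 1.89511.
Fe apfu = 0.80132 × 1.89511 = 1.519.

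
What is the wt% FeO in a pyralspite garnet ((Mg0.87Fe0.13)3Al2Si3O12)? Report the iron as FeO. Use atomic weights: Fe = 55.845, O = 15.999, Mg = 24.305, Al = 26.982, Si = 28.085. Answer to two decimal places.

Molar mass of (Mg0.87Fe0.13)3Al2Si3O12 = 2.61×24.305 + 0.39×55.845 + 2×26.982 + 3×28.085 + 12×15.999 = 415.423 g/mol.
Each formula unit contains 0.39 Fe, equivalent to 0.39/1 = 0.3900 mol FeO.
M(FeO) = 1×55.845 + 1×15.999 = 71.844 g/mol.
Mass of FeO per formula unit = 0.3900 × 71.844 = 28.019 g.
FeO wt% = 28.019 / 415.423 × 100 = 6.74%.

6.74 wt%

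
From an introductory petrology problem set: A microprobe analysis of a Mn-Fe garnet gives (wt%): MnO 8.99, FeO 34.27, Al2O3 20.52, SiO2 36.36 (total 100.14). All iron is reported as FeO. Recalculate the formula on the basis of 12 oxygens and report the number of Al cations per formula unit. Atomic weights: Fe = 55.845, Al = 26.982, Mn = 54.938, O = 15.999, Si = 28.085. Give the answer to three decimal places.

1.998 Al apfu

MnO: 8.99/70.937 = 0.12673 mol → 0.12673 mol Mn, 0.12673 mol O.
FeO: 34.27/71.844 = 0.47701 mol → 0.47701 mol Fe, 0.47701 mol O.
Al2O3: 20.52/101.961 = 0.20125 mol → 0.40250 mol Al, 0.60375 mol O.
SiO2: 36.36/60.083 = 0.60516 mol → 0.60516 mol Si, 1.21032 mol O.
Total oxygen = 2.41781 mol. Normalization factor = 12/2.41781 = 4.96317.
Al per 12 O = 0.40250 × 4.96317 = 1.998.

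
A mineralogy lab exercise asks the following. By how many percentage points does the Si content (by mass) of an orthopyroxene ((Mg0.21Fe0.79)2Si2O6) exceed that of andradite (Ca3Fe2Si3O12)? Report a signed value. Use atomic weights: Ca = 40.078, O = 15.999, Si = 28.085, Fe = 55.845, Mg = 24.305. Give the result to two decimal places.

First mineral: 56.170 g Si in 250.607 g formula = 22.41 wt% Si.
Second mineral: 84.255 g Si in 508.167 g formula = 16.58 wt% Si.
22.41% − 16.58% gives a difference of 5.83 percentage points.

5.83 percentage points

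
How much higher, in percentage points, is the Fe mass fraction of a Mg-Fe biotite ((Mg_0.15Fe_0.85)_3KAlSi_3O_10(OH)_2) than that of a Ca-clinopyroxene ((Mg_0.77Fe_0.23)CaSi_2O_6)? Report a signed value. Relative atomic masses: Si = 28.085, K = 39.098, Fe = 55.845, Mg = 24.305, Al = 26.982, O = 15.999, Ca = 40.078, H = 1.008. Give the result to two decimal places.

First mineral: 142.405 g Fe in 497.681 g formula = 28.61 wt% Fe.
Second mineral: 12.844 g Fe in 223.801 g formula = 5.74 wt% Fe.
28.61% − 5.74% gives a difference of 22.87 percentage points.

22.87 percentage points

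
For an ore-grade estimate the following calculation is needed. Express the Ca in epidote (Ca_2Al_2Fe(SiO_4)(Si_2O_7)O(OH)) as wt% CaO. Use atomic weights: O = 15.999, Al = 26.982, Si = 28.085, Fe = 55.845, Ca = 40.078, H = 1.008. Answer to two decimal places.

23.21 wt%

M(Ca_2Al_2Fe(SiO_4)(Si_2O_7)O(OH)) = 483.215 g/mol; M(CaO) = 56.077 g/mol.
Moles CaO per formula unit = 2 Ca ÷ 1 = 2.0000.
CaO fraction = (2.0000 × 56.077) / 483.215 = 112.154/483.215 = 0.2321.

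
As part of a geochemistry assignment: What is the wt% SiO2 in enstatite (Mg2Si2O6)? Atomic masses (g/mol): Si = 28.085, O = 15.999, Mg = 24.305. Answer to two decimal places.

Molar mass of Mg2Si2O6 = 2*24.305 + 2*28.085 + 6*15.999 = 200.774 g/mol.
Each formula unit contains 2 Si, equivalent to 2/1 = 2.0000 mol SiO2.
M(SiO2) = 1×28.085 + 2×15.999 = 60.083 g/mol.
Mass of SiO2 per formula unit = 2.0000 × 60.083 = 120.166 g.
SiO2 wt% = 120.166 / 200.774 × 100 = 59.85%.

59.85 wt%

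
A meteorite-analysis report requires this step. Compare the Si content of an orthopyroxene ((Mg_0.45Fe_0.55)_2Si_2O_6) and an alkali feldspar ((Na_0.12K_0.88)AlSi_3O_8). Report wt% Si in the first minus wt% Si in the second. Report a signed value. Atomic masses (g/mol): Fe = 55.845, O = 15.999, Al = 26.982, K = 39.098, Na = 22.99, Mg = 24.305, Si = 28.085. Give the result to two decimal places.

-6.63 percentage points

Si in (Mg_0.45Fe_0.55)_2Si_2O_6: molar mass 235.468 g/mol; 2×28.085 = 56.170 g → 23.85 wt%.
Si in (Na_0.12K_0.88)AlSi_3O_8: molar mass 276.394 g/mol; 3×28.085 = 84.255 g → 30.48 wt%.
Difference = 23.85 − 30.48 = -6.63 percentage points.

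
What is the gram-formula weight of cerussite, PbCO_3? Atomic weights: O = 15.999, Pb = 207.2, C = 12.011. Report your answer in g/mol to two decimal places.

267.21 g/mol

Pb: 1 × 207.2 = 207.2000
C: 1 × 12.011 = 12.0110
O: 3 × 15.999 = 47.9970
Summing the contributions gives the formula mass.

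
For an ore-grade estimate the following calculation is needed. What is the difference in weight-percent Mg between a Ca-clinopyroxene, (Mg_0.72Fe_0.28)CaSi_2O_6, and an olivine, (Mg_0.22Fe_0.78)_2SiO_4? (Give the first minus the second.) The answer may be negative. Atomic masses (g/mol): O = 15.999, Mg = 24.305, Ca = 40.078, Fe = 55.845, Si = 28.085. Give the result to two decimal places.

Mg in (Mg_0.72Fe_0.28)CaSi_2O_6: molar mass 225.378 g/mol; 0.72×24.305 = 17.500 g → 7.76 wt%.
Mg in (Mg_0.22Fe_0.78)_2SiO_4: molar mass 189.893 g/mol; 0.44×24.305 = 10.694 g → 5.63 wt%.
Difference = 7.76 − 5.63 = 2.13 percentage points.

2.13 percentage points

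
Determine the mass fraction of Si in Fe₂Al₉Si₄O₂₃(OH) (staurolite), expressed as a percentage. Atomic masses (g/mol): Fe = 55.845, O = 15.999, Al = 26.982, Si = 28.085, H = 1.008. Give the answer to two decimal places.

Formula mass = 2*55.845 + 9*26.982 + 4*28.085 + 24*15.999 + 1*1.008 = 851.852 g/mol, of which 112.340 g is Si.
So Si makes up 112.340/851.852 = 0.1319 of the mass, i.e. 13.19%.

13.19 mass %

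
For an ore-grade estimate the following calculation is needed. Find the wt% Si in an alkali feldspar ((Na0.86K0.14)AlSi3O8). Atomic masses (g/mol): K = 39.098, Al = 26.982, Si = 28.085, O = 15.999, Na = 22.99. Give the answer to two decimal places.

Molar mass of (Na0.86K0.14)AlSi3O8: 0.86×22.99 + 0.14×39.098 + 1×26.982 + 3×28.085 + 8×15.999 = 264.474 g/mol.
Mass of Si per formula unit: 3 × 28.085 = 84.255 g.
Weight fraction Si = 84.255 / 264.474 = 0.3186.

31.86 wt%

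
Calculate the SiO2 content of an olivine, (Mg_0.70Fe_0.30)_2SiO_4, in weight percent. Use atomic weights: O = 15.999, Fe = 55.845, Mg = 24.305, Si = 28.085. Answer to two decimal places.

37.64 wt%

Formula mass = 159.615 g/mol.
1 Si → 1.0000 mol SiO2 per formula unit; M(SiO2) = 60.083, so SiO2 mass = 60.083 g.
60.083/159.615 × 100 = 37.64 wt%.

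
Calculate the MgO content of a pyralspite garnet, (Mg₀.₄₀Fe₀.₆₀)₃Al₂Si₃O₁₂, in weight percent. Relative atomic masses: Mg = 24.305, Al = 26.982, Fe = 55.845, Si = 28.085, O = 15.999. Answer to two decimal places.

M((Mg₀.₄₀Fe₀.₆₀)₃Al₂Si₃O₁₂) = 459.894 g/mol; M(MgO) = 40.304 g/mol.
Moles MgO per formula unit = 1.20 Mg ÷ 1 = 1.2000.
MgO fraction = (1.2000 × 40.304) / 459.894 = 48.365/459.894 = 0.1052.

10.52 wt%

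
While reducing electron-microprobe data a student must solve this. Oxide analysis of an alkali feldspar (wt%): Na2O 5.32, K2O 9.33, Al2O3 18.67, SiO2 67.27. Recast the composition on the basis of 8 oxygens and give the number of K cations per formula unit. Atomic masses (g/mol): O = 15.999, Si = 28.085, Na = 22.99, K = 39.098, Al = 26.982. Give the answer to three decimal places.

0.533 K apfu

5.32 wt% Na2O ÷ 61.979 g/mol = 0.08584 mol, giving 0.17168 Na and 0.08584 O.
9.33 wt% K2O ÷ 94.195 g/mol = 0.09905 mol, giving 0.19810 K and 0.09905 O.
18.67 wt% Al2O3 ÷ 101.961 g/mol = 0.18311 mol, giving 0.36622 Al and 0.54933 O.
67.27 wt% SiO2 ÷ 60.083 g/mol = 1.11962 mol, giving 1.11962 Si and 2.23924 O.
Oxygen sums to 2.97346; scaling by 8/2.97346 = 2.69047 puts the formula on 8 O.
K: 0.19810 × 2.69047 = 0.533 atoms per formula unit.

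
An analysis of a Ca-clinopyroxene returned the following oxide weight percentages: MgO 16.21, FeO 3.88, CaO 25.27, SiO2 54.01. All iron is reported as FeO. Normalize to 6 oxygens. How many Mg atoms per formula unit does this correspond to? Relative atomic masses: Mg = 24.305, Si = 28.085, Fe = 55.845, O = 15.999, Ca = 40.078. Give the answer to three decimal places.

0.892 Mg apfu

16.21 wt% MgO ÷ 40.304 g/mol = 0.40219 mol, giving 0.40219 Mg and 0.40219 O.
3.88 wt% FeO ÷ 71.844 g/mol = 0.05401 mol, giving 0.05401 Fe and 0.05401 O.
25.27 wt% CaO ÷ 56.077 g/mol = 0.45063 mol, giving 0.45063 Ca and 0.45063 O.
54.01 wt% SiO2 ÷ 60.083 g/mol = 0.89892 mol, giving 0.89892 Si and 1.79784 O.
Oxygen sums to 2.70467; scaling by 6/2.70467 = 2.21839 puts the formula on 6 O.
Mg: 0.40219 × 2.21839 = 0.892 atoms per formula unit.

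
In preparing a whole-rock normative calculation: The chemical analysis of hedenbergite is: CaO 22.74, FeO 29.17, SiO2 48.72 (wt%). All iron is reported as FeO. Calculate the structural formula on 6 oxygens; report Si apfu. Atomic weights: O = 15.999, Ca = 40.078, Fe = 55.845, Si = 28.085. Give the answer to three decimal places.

1.999 Si apfu

22.74 wt% CaO ÷ 56.077 g/mol = 0.40551 mol, giving 0.40551 Ca and 0.40551 O.
29.17 wt% FeO ÷ 71.844 g/mol = 0.40602 mol, giving 0.40602 Fe and 0.40602 O.
48.72 wt% SiO2 ÷ 60.083 g/mol = 0.81088 mol, giving 0.81088 Si and 1.62176 O.
Oxygen sums to 2.43329; scaling by 6/2.43329 = 2.46580 puts the formula on 6 O.
Si: 0.81088 × 2.46580 = 1.999 atoms per formula unit.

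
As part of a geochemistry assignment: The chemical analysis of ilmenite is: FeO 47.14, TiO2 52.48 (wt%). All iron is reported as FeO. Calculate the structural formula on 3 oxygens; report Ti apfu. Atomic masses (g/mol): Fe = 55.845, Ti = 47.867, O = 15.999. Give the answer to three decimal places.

FeO (M=71.844): mol = 0.65614; Fe = 0.65614, O = 0.65614.
TiO2 (M=79.865): mol = 0.65711; Ti = 0.65711, O = 1.31422.
ΣO = 1.97036; factor = 3/ΣO = 1.52256.
Ti apfu = 0.65711 × 1.52256 = 1.000.

1.000 Ti apfu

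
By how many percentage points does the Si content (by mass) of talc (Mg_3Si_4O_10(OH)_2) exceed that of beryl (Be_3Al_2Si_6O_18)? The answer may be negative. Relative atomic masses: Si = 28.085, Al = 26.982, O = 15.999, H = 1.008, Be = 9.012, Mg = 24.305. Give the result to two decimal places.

-1.73 percentage points

First mineral: 112.340 g Si in 379.259 g formula = 29.62 wt% Si.
Second mineral: 168.510 g Si in 537.492 g formula = 31.35 wt% Si.
29.62% − 31.35% gives a difference of -1.73 percentage points.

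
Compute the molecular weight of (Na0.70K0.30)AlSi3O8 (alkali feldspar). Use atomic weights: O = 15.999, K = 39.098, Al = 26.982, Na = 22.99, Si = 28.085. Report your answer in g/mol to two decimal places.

267.05 g/mol

M = 0.70*22.99 + 0.30*39.098 + 1*26.982 + 3*28.085 + 8*15.999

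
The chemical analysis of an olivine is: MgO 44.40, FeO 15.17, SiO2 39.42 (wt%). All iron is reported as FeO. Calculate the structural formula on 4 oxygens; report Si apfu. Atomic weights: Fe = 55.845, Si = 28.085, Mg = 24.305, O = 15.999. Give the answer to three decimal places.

44.40 wt% MgO ÷ 40.304 g/mol = 1.10163 mol, giving 1.10163 Mg and 1.10163 O.
15.17 wt% FeO ÷ 71.844 g/mol = 0.21115 mol, giving 0.21115 Fe and 0.21115 O.
39.42 wt% SiO2 ÷ 60.083 g/mol = 0.65609 mol, giving 0.65609 Si and 1.31218 O.
Oxygen sums to 2.62496; scaling by 4/2.62496 = 1.52383 puts the formula on 4 O.
Si: 0.65609 × 1.52383 = 1.000 atoms per formula unit.

1.000 Si apfu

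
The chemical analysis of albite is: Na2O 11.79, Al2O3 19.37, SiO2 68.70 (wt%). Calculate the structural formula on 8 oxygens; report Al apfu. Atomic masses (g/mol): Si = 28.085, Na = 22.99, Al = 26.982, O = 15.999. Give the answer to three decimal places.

0.998 Al apfu

11.79 wt% Na2O ÷ 61.979 g/mol = 0.19023 mol, giving 0.38046 Na and 0.19023 O.
19.37 wt% Al2O3 ÷ 101.961 g/mol = 0.18997 mol, giving 0.37994 Al and 0.56991 O.
68.70 wt% SiO2 ÷ 60.083 g/mol = 1.14342 mol, giving 1.14342 Si and 2.28684 O.
Oxygen sums to 3.04698; scaling by 8/3.04698 = 2.62555 puts the formula on 8 O.
Al: 0.37994 × 2.62555 = 0.998 atoms per formula unit.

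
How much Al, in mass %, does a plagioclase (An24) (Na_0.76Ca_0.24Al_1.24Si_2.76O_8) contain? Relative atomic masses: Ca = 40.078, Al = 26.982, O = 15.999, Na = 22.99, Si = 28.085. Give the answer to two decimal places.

M(Na_0.76Ca_0.24Al_1.24Si_2.76O_8) = 266.055 g/mol.
Al contributes 1.24 × 26.982 = 33.458 g per mole.
33.458/266.055 = 0.1258 → 12.58%.

12.58 mass %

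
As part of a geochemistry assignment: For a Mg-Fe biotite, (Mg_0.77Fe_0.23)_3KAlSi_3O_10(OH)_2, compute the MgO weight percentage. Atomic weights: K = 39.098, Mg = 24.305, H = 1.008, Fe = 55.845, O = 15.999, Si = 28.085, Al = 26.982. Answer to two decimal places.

Formula mass = 439.017 g/mol.
2.31 Mg → 2.3100 mol MgO per formula unit; M(MgO) = 40.304, so MgO mass = 93.102 g.
93.102/439.017 × 100 = 21.21 wt%.

21.21 wt%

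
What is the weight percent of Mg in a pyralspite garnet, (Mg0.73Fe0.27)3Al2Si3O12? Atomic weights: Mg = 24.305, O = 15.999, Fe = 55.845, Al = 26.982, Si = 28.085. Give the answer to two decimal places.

M((Mg0.73Fe0.27)3Al2Si3O12) = 428.669 g/mol.
Mg contributes 2.19 × 24.305 = 53.228 g per mole.
53.228/428.669 = 0.1242 → 12.42%.

12.42 weight percent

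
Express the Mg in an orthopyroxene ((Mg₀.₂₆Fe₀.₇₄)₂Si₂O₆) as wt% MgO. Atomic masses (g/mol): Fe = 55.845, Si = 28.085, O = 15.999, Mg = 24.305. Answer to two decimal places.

M((Mg₀.₂₆Fe₀.₇₄)₂Si₂O₆) = 247.453 g/mol; M(MgO) = 40.304 g/mol.
Moles MgO per formula unit = 0.52 Mg ÷ 1 = 0.5200.
MgO fraction = (0.5200 × 40.304) / 247.453 = 20.958/247.453 = 0.0847.

8.47 wt%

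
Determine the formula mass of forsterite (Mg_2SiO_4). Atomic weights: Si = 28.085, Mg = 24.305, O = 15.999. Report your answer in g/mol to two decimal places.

M = 2*24.305 + 1*28.085 + 4*15.999

140.69 g/mol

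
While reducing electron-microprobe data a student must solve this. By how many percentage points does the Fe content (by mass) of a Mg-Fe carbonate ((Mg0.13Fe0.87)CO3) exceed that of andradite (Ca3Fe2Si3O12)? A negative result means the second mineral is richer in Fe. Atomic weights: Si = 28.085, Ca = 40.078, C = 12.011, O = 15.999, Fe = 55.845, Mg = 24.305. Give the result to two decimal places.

21.50 percentage points

First mineral: 48.585 g Fe in 111.753 g formula = 43.48 wt% Fe.
Second mineral: 111.690 g Fe in 508.167 g formula = 21.98 wt% Fe.
43.48% − 21.98% gives a difference of 21.50 percentage points.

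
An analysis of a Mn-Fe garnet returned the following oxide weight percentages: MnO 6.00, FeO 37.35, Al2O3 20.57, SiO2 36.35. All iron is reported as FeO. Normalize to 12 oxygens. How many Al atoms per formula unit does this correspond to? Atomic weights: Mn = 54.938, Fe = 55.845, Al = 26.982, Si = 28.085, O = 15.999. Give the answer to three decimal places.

2.001 Al apfu

MnO: 6.00/70.937 = 0.08458 mol → 0.08458 mol Mn, 0.08458 mol O.
FeO: 37.35/71.844 = 0.51988 mol → 0.51988 mol Fe, 0.51988 mol O.
Al2O3: 20.57/101.961 = 0.20174 mol → 0.40348 mol Al, 0.60522 mol O.
SiO2: 36.35/60.083 = 0.60500 mol → 0.60500 mol Si, 1.21000 mol O.
Total oxygen = 2.41968 mol. Normalization factor = 12/2.41968 = 4.95933.
Al per 12 O = 0.40348 × 4.95933 = 2.001.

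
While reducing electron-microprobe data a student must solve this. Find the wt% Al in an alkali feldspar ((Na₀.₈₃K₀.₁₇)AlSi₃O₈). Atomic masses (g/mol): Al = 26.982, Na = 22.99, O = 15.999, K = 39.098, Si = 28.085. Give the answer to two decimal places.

10.18 wt%

M((Na₀.₈₃K₀.₁₇)AlSi₃O₈) = 264.957 g/mol.
Al contributes 1 × 26.982 = 26.982 g per mole.
26.982/264.957 = 0.1018 → 10.18%.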